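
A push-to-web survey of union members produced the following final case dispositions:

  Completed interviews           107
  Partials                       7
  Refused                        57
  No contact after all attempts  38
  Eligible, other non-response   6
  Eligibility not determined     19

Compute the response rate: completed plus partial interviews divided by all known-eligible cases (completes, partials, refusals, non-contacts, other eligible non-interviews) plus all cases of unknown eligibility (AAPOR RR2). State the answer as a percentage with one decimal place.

Numerator → 107 + 7 = 114
Base → 107 + 7 + 57 + 38 + 6 + 19 = 234
RR2 = 114 / 234 = 0.4872

48.7%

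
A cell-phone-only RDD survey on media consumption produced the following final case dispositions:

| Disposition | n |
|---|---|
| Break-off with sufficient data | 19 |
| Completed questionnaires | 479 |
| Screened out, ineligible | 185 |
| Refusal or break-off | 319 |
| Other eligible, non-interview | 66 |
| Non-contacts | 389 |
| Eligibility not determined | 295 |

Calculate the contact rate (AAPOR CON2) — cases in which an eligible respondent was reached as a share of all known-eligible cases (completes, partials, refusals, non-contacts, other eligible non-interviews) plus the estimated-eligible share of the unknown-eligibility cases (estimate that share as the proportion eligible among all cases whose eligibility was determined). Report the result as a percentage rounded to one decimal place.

Num: 479 + 19 + 319 + 66 = 883
Eligible (known): 479 + 19 + 319 + 389 + 66 = 1272
e = 1272 / (1272 + 185) = 1272 / 1457 = 0.8730
Estimated eligible among unknowns: 0.8730 × 295 = 257.54
Denominator: 1272 + 257.54 = 1529.54
CON2 = 883 / 1529.54 = 0.5773

57.7%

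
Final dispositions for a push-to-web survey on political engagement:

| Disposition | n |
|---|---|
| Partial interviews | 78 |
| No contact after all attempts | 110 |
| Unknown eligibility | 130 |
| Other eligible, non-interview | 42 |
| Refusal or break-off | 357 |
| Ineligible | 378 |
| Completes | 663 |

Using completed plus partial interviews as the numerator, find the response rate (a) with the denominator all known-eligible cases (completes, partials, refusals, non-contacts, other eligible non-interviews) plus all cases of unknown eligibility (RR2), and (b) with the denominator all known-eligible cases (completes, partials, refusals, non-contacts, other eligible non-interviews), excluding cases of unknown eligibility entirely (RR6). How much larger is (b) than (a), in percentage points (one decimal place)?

Num = 663 + 78 = 741
Denom = 663 + 78 + 357 + 110 + 42 + 130 = 1380
RR2 = 741 / 1380 = 0.5370
Denom = 663 + 78 + 357 + 110 + 42 = 1250
RR6 = 741 / 1250 = 0.5928
Difference = 59.28 − 53.70 = 5.58 percentage points

5.6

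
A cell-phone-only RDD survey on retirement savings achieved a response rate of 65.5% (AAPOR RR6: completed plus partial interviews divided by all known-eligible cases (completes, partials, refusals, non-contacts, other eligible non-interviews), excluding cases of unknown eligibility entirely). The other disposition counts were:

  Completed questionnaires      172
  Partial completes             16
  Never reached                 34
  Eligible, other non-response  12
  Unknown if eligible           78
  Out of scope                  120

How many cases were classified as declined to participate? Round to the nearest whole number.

Top = 172 + 16 = 188
RR6 = 188 / D = 0.655
D = 188 / 0.655 = 287.0
Remaining denominator categories sum to 234
declined to participate = 287.0 − 234 ≈ 53

53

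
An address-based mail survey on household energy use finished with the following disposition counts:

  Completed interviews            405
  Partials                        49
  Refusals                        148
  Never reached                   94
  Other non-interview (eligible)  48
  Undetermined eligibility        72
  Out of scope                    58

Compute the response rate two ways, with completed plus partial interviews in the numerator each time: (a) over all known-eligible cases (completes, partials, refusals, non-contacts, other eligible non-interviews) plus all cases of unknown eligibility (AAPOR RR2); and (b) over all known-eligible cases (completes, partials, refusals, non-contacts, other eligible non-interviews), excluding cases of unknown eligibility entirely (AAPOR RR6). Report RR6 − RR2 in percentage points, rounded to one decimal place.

Top: 405 + 49 = 454
Denominator: 405 + 49 + 148 + 94 + 48 + 72 = 816
RR2 = 454 / 816 = 0.5564
Denominator: 405 + 49 + 148 + 94 + 48 = 744
RR6 = 454 / 744 = 0.6102
Difference = 61.02 − 55.64 = 5.38 percentage points

5.4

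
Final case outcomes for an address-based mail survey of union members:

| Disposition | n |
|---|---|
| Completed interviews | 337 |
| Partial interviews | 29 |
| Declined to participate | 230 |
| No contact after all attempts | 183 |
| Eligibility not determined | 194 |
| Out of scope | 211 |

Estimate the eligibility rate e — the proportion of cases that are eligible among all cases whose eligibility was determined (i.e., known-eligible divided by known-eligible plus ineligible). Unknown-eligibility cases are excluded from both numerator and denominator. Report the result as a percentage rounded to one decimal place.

78.7%

Eligible (known) = 337 + 29 + 230 + 183 = 779
e = 779 / (779 + 211) = 779 / 990 = 0.7869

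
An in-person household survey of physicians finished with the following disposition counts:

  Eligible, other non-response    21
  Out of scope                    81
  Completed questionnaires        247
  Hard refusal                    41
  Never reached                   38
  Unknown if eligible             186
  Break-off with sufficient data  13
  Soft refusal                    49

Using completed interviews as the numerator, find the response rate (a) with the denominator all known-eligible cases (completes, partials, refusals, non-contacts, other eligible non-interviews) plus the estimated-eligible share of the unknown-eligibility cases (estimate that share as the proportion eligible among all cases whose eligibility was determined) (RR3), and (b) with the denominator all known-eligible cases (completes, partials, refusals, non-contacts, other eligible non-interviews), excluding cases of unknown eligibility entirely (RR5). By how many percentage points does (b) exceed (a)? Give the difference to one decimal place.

Refusals = 41 + 49 = 90
Num → 247
Known eligible → 247 + 13 + 90 + 38 + 21 = 409
e = 409 / (409 + 81) = 409 / 490 = 0.8347
Estimated eligible among unknowns → 0.8347 × 186 = 155.25
Base → 409 + 155.25 = 564.25
RR3 = 247 / 564.25 = 0.4377
Base → 247 + 13 + 90 + 38 + 21 = 409
RR5 = 247 / 409 = 0.6039
Difference = 60.39 − 43.77 = 16.62 percentage points

16.6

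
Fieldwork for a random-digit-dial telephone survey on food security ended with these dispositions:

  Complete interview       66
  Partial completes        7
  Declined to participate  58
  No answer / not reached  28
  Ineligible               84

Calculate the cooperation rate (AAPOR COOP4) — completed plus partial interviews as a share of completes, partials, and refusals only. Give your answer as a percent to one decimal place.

55.7%

Num → 66 + 7 = 73
Denom → 66 + 7 + 58 = 131
COOP4 = 73 / 131 = 0.5573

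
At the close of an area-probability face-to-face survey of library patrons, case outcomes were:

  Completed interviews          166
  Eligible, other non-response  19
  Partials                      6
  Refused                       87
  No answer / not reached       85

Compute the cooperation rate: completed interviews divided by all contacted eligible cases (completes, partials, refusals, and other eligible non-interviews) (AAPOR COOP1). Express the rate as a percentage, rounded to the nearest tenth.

59.7%

Num: 166
Denominator: 166 + 6 + 87 + 19 = 278
COOP1 = 166 / 278 = 0.5971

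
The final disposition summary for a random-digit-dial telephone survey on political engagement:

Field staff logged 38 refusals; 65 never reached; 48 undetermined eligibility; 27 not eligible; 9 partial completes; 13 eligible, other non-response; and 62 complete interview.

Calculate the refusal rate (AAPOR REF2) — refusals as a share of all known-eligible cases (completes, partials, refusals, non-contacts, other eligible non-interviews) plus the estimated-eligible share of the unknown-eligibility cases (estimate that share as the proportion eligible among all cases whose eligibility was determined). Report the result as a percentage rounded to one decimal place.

16.6%

Numerator → 38
Eligible (known) → 62 + 9 + 38 + 65 + 13 = 187
e = 187 / (187 + 27) = 187 / 214 = 0.8738
Eligible share of unknowns → 0.8738 × 48 = 41.94
Base → 187 + 41.94 = 228.94
REF2 = 38 / 228.94 = 0.1660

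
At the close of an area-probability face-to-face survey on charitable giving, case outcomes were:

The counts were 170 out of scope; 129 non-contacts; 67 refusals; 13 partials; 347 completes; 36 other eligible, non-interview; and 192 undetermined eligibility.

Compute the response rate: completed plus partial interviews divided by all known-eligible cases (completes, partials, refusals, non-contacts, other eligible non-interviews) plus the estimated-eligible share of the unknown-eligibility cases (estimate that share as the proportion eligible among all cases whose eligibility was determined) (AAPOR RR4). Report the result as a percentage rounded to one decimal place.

Num = 347 + 13 = 360
Eligible (known) = 347 + 13 + 67 + 129 + 36 = 592
e = 592 / (592 + 170) = 592 / 762 = 0.7769
Estimated eligible among unknowns = 0.7769 × 192 = 149.16
Base = 592 + 149.16 = 741.16
RR4 = 360 / 741.16 = 0.4857

48.6%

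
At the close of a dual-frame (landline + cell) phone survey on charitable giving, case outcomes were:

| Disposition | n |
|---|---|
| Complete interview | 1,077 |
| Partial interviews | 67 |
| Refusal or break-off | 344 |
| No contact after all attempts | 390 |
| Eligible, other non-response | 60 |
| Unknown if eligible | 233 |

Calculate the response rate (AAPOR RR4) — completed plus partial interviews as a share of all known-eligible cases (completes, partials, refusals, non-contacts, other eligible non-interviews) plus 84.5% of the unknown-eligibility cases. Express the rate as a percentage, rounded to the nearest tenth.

Top: 1077 + 67 = 1144
Determined eligible: 1077 + 67 + 344 + 390 + 60 = 1938
Estimated eligible among unknowns: 0.8450 × 233 = 196.88
Base: 1938 + 196.88 = 2134.88
RR4 = 1144 / 2134.88 = 0.5359

53.6%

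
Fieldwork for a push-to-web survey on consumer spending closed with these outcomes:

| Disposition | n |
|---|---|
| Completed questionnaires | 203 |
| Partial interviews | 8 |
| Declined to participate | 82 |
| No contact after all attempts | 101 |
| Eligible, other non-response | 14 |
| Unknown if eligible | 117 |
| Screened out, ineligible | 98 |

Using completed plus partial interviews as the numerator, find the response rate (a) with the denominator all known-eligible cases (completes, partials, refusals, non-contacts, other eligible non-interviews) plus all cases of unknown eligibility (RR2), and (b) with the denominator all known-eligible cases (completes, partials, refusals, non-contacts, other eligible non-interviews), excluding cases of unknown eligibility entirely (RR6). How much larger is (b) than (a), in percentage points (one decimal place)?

11.5

Top: 203 + 8 = 211
Denom: 203 + 8 + 82 + 101 + 14 + 117 = 525
RR2 = 211 / 525 = 0.4019
Denom: 203 + 8 + 82 + 101 + 14 = 408
RR6 = 211 / 408 = 0.5172
Difference = 51.72 − 40.19 = 11.53 percentage points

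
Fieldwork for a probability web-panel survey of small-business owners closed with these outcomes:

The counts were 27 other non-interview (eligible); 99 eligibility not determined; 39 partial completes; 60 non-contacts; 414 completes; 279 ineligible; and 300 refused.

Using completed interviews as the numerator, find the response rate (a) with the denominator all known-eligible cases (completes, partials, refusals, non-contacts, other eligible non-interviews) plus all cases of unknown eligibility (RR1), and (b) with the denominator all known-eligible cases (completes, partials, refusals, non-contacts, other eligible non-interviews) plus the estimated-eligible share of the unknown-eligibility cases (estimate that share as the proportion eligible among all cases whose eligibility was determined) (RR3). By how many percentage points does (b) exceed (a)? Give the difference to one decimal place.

1.2

Numerator: 414
Base: 414 + 39 + 300 + 60 + 27 + 99 = 939
RR1 = 414 / 939 = 0.4409
Eligible (known): 414 + 39 + 300 + 60 + 27 = 840
e = 840 / (840 + 279) = 840 / 1119 = 0.7507
e × U: 0.7507 × 99 = 74.32
Base: 840 + 74.32 = 914.32
RR3 = 414 / 914.32 = 0.4528
Difference = 45.28 − 44.09 = 1.19 percentage points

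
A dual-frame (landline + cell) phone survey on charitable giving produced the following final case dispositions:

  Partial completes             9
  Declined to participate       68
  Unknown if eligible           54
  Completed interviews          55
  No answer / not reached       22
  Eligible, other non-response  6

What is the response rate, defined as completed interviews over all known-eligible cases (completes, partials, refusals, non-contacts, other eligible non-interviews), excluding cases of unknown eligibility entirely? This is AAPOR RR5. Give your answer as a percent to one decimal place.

34.4%

Num → 55
Base → 55 + 9 + 68 + 22 + 6 = 160
RR5 = 55 / 160 = 0.3438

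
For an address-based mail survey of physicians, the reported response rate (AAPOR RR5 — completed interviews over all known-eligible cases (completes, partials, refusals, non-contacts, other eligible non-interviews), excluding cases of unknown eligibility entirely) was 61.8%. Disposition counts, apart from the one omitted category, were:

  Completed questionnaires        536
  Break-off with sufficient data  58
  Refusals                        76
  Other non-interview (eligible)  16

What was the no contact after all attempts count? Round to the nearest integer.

RR5 = 536 / D = 0.618
D = 536 / 0.618 = 867.3
Other denominator terms total 686
no contact after all attempts = 867.3 − 686 ≈ 181

181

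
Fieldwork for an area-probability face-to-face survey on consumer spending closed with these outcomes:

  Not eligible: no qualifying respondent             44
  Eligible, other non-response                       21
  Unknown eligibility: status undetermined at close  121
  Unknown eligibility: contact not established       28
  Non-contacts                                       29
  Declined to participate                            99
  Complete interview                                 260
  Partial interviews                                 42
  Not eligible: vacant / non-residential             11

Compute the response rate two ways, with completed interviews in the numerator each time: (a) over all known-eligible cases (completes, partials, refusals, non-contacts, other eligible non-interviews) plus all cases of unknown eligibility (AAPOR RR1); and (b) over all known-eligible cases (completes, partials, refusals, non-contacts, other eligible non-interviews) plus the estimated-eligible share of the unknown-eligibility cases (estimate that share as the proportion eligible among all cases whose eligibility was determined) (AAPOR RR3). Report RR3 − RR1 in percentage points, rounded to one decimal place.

1.2

Eligibility not determined = 28 + 121 = 149
Not eligible = 44 + 11 = 55
Numerator = 260
Denom = 260 + 42 + 99 + 29 + 21 + 149 = 600
RR1 = 260 / 600 = 0.4333
Determined eligible = 260 + 42 + 99 + 29 + 21 = 451
e = 451 / (451 + 55) = 451 / 506 = 0.8913
e × U = 0.8913 × 149 = 132.80
Denom = 451 + 132.80 = 583.80
RR3 = 260 / 583.80 = 0.4454
Difference = 44.54 − 43.33 = 1.21 percentage points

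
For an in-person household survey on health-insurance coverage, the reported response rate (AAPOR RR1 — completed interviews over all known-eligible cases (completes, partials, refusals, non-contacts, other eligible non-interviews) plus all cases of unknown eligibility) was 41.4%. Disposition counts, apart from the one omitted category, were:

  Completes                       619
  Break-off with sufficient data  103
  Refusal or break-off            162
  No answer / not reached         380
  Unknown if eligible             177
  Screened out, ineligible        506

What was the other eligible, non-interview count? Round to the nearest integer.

RR1 = 619 / D = 0.414
D = 619 / 0.414 = 1495.2
Remaining denominator categories sum to 1441
other eligible, non-interview = 1495.2 − 1441 ≈ 54

54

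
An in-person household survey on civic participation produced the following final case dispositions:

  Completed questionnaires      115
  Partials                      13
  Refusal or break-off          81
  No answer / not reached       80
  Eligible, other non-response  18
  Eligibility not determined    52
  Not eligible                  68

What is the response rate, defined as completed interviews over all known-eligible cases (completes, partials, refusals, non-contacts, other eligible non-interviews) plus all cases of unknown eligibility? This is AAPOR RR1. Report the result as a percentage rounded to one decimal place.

32.0%

Top = 115
Denominator = 115 + 13 + 81 + 80 + 18 + 52 = 359
RR1 = 115 / 359 = 0.3203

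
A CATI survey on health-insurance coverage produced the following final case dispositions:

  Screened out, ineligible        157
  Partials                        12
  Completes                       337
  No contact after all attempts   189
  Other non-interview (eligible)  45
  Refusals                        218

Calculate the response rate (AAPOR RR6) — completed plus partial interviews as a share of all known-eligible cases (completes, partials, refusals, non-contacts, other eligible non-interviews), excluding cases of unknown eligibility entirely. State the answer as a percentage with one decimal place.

43.6%

Top = 337 + 12 = 349
Base = 337 + 12 + 218 + 189 + 45 = 801
RR6 = 349 / 801 = 0.4357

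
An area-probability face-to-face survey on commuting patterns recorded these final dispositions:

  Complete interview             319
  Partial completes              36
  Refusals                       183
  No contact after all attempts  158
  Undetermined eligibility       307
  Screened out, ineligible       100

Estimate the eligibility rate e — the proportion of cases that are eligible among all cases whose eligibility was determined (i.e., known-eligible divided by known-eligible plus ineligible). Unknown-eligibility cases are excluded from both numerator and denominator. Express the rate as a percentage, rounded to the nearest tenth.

Determined eligible = 319 + 36 + 183 + 158 = 696
e = 696 / (696 + 100) = 696 / 796 = 0.8744

87.4%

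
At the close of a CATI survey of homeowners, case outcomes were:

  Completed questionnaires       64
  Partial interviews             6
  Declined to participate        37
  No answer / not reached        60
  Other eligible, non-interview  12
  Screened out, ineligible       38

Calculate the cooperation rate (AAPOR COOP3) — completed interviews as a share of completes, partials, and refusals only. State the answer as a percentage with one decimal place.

Num = 64
Denom = 64 + 6 + 37 = 107
COOP3 = 64 / 107 = 0.5981

59.8%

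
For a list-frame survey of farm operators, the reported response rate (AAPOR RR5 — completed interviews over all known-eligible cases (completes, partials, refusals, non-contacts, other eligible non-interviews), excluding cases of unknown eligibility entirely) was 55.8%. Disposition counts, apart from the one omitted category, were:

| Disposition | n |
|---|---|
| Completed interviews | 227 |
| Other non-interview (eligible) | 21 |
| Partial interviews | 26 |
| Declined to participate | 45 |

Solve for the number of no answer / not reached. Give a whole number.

RR5 = 227 / D = 0.558
D = 227 / 0.558 = 406.8
Remaining denominator categories sum to 319
no answer / not reached = 406.8 − 319 ≈ 88

88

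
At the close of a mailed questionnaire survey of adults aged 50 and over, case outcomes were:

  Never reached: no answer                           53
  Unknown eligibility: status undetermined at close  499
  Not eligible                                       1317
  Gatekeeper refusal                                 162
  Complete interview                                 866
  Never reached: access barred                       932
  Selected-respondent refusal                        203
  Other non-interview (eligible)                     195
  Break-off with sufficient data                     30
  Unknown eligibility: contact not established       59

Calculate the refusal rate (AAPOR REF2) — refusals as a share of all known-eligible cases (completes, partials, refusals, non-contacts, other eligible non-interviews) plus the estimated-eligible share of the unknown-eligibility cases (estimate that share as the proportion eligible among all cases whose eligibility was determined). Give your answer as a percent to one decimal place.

Refusals = 162 + 203 = 365
No answer / not reached = 53 + 932 = 985
Unknown if eligible = 59 + 499 = 558
Numerator → 365
Determined eligible → 866 + 30 + 365 + 985 + 195 = 2441
e = 2441 / (2441 + 1317) = 2441 / 3758 = 0.6495
Eligible share of unknowns → 0.6495 × 558 = 362.42
Base → 2441 + 362.42 = 2803.42
REF2 = 365 / 2803.42 = 0.1302

13.0%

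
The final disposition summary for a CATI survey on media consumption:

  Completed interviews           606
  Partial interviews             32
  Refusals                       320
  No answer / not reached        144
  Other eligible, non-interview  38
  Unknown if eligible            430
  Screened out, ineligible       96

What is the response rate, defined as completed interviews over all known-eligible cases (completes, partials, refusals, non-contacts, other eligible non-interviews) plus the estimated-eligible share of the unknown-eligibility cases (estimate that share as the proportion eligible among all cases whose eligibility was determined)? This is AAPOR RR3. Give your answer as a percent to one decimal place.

Numerator → 606
Known eligible → 606 + 32 + 320 + 144 + 38 = 1140
e = 1140 / (1140 + 96) = 1140 / 1236 = 0.9223
e × U → 0.9223 × 430 = 396.59
Base → 1140 + 396.59 = 1536.59
RR3 = 606 / 1536.59 = 0.3944

39.4%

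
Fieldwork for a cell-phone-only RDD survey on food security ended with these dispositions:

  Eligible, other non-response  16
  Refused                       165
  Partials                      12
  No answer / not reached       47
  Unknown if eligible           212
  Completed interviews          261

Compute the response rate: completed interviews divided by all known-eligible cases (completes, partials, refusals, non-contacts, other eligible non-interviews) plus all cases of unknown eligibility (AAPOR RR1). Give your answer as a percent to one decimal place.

Top: 261
Base: 261 + 12 + 165 + 47 + 16 + 212 = 713
RR1 = 261 / 713 = 0.3661

36.6%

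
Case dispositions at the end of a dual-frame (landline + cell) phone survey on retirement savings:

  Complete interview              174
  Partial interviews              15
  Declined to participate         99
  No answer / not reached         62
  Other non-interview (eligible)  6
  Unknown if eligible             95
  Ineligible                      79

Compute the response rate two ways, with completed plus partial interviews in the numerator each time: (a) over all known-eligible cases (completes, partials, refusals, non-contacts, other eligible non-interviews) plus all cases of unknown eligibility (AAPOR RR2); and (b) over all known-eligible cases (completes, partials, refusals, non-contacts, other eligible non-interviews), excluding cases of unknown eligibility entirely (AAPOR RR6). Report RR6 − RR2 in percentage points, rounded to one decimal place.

Top = 174 + 15 = 189
Base = 174 + 15 + 99 + 62 + 6 + 95 = 451
RR2 = 189 / 451 = 0.4191
Base = 174 + 15 + 99 + 62 + 6 = 356
RR6 = 189 / 356 = 0.5309
Difference = 53.09 − 41.91 = 11.18 percentage points

11.2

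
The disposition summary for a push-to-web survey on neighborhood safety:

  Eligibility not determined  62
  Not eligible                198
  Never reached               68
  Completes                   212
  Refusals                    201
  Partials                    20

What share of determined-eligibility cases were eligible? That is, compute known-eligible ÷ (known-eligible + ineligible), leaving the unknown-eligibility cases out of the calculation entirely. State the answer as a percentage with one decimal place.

Determined eligible → 212 + 20 + 201 + 68 = 501
e = 501 / (501 + 198) = 501 / 699 = 0.7167

71.7%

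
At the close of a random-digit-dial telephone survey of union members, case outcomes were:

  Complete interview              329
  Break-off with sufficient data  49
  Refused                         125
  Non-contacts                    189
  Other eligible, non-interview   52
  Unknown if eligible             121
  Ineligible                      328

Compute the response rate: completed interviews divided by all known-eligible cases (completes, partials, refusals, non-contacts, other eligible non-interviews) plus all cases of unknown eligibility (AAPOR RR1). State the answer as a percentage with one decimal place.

38.0%

Numerator → 329
Base → 329 + 49 + 125 + 189 + 52 + 121 = 865
RR1 = 329 / 865 = 0.3803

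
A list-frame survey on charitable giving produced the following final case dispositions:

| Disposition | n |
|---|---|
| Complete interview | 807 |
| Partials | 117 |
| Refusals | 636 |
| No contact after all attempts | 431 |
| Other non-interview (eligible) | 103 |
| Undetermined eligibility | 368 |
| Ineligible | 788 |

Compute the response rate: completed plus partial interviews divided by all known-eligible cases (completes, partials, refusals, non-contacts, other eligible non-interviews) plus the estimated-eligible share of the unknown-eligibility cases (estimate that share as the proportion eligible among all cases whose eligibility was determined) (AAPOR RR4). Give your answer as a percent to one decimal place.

39.1%

Top → 807 + 117 = 924
Eligible (known) → 807 + 117 + 636 + 431 + 103 = 2094
e = 2094 / (2094 + 788) = 2094 / 2882 = 0.7266
Eligible share of unknowns → 0.7266 × 368 = 267.39
Base → 2094 + 267.39 = 2361.39
RR4 = 924 / 2361.39 = 0.3913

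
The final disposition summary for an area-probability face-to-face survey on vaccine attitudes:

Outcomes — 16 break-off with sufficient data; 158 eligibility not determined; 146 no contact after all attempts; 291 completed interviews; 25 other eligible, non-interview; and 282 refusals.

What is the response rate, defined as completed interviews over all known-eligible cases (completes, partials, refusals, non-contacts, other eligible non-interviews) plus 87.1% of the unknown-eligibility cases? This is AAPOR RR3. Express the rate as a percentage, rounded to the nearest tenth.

32.4%

Num: 291
Known eligible: 291 + 16 + 282 + 146 + 25 = 760
Eligible share of unknowns: 0.8710 × 158 = 137.62
Base: 760 + 137.62 = 897.62
RR3 = 291 / 897.62 = 0.3242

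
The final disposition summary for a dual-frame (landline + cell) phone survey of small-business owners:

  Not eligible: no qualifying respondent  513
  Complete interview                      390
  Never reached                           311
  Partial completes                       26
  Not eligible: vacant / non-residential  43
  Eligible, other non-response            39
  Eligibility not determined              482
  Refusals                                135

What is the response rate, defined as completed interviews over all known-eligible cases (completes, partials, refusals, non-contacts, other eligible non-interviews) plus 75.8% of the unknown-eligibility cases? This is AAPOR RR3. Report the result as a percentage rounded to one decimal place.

30.8%

Not eligible = 513 + 43 = 556
Numerator = 390
Eligible (known) = 390 + 26 + 135 + 311 + 39 = 901
Estimated eligible among unknowns = 0.7580 × 482 = 365.36
Denom = 901 + 365.36 = 1266.36
RR3 = 390 / 1266.36 = 0.3080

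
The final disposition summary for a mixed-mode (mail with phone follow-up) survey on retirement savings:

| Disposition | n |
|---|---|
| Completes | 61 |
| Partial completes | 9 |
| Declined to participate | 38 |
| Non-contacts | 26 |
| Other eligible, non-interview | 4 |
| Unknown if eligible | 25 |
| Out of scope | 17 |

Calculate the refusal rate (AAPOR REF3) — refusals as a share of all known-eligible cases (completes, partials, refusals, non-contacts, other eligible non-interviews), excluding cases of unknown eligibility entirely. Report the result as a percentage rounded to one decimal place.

Top: 38
Denom: 61 + 9 + 38 + 26 + 4 = 138
REF3 = 38 / 138 = 0.2754

27.5%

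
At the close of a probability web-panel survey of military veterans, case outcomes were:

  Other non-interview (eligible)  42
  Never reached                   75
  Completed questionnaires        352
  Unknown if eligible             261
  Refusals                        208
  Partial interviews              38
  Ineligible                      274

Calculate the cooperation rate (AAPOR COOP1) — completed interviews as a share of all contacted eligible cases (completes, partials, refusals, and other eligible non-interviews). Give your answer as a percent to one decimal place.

55.0%

Numerator → 352
Denom → 352 + 38 + 208 + 42 = 640
COOP1 = 352 / 640 = 0.5500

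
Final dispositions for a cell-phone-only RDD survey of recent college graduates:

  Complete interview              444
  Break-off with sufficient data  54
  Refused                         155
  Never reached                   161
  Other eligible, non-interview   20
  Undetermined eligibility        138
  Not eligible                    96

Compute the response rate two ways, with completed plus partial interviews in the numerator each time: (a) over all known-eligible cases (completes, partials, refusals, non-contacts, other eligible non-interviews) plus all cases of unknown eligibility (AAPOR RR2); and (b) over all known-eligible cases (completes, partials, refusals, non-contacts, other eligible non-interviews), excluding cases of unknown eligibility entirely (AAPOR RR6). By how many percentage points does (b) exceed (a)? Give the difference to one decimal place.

Numerator → 444 + 54 = 498
Denominator → 444 + 54 + 155 + 161 + 20 + 138 = 972
RR2 = 498 / 972 = 0.5123
Denominator → 444 + 54 + 155 + 161 + 20 = 834
RR6 = 498 / 834 = 0.5971
Difference = 59.71 − 51.23 = 8.48 percentage points

8.5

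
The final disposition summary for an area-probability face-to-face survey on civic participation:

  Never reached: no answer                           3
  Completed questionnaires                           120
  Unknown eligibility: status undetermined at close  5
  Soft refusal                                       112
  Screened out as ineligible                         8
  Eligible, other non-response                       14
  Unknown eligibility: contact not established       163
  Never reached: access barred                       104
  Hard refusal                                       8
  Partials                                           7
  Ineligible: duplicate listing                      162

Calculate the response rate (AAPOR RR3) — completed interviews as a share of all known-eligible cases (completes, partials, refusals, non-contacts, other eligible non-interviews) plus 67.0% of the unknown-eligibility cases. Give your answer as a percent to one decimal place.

25.0%

Refused = 8 + 112 = 120
No answer / not reached = 3 + 104 = 107
Unknown eligibility = 163 + 5 = 168
Not eligible = 8 + 162 = 170
Num → 120
Eligible (known) → 120 + 7 + 120 + 107 + 14 = 368
Eligible share of unknowns → 0.6700 × 168 = 112.56
Denom → 368 + 112.56 = 480.56
RR3 = 120 / 480.56 = 0.2497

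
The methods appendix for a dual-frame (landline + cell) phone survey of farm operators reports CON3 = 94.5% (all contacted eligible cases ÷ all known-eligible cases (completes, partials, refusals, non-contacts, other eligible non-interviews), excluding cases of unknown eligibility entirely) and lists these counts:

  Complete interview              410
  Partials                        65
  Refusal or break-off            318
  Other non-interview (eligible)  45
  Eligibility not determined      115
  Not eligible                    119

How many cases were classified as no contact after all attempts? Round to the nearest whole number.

Top = 410 + 65 + 318 + 45 = 838
CON3 = 838 / D = 0.945
D = 838 / 0.945 = 886.8
Remaining denominator categories sum to 838
no contact after all attempts = 886.8 − 838 ≈ 49

49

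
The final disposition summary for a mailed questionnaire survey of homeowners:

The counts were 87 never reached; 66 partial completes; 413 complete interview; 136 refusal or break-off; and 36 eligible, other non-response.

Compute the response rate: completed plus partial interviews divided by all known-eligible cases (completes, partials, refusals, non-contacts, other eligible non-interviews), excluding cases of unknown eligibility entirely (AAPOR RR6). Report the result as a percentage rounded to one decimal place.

Num → 413 + 66 = 479
Denominator → 413 + 66 + 136 + 87 + 36 = 738
RR6 = 479 / 738 = 0.6491

64.9%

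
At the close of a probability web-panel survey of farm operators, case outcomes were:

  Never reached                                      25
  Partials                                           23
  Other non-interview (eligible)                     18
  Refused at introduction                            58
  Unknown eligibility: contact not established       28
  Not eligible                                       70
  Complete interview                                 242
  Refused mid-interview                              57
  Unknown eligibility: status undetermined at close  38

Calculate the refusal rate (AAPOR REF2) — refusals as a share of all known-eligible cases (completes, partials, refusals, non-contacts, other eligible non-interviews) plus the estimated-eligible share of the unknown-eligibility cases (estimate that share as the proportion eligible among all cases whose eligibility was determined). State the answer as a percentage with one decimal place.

Refusal or break-off = 58 + 57 = 115
Unknown if eligible = 28 + 38 = 66
Numerator: 115
Known eligible: 242 + 23 + 115 + 25 + 18 = 423
e = 423 / (423 + 70) = 423 / 493 = 0.8580
e × U: 0.8580 × 66 = 56.63
Denominator: 423 + 56.63 = 479.63
REF2 = 115 / 479.63 = 0.2398

24.0%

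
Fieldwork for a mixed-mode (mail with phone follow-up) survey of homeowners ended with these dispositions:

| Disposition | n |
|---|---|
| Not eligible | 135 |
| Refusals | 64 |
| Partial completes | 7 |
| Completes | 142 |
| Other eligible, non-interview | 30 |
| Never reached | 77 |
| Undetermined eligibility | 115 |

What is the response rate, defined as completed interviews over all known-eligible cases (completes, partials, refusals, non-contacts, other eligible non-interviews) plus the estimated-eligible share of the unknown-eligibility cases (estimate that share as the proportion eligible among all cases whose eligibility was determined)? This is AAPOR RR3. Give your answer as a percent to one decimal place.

35.4%

Top: 142
Determined eligible: 142 + 7 + 64 + 77 + 30 = 320
e = 320 / (320 + 135) = 320 / 455 = 0.7033
Eligible share of unknowns: 0.7033 × 115 = 80.88
Base: 320 + 80.88 = 400.88
RR3 = 142 / 400.88 = 0.3542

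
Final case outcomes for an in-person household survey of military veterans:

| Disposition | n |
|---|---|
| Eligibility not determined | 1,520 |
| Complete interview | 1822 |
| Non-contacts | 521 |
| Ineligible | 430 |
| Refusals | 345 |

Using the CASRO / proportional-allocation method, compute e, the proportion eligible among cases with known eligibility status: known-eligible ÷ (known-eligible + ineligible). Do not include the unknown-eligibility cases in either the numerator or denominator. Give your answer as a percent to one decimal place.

Eligible (known) = 1822 + 345 + 521 = 2688
e = 2688 / (2688 + 430) = 2688 / 3118 = 0.8621

86.2%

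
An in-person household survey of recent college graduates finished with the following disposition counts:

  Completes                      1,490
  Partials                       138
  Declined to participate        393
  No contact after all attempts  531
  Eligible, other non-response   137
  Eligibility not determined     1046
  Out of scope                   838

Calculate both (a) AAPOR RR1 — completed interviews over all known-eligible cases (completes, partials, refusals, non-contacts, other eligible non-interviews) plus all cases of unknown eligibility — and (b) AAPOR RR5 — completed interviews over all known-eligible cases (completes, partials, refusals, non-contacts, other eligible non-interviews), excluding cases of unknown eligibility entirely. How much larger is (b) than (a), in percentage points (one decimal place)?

15.5

Top → 1490
Denominator → 1490 + 138 + 393 + 531 + 137 + 1046 = 3735
RR1 = 1490 / 3735 = 0.3989
Denominator → 1490 + 138 + 393 + 531 + 137 = 2689
RR5 = 1490 / 2689 = 0.5541
Difference = 55.41 − 39.89 = 15.52 percentage points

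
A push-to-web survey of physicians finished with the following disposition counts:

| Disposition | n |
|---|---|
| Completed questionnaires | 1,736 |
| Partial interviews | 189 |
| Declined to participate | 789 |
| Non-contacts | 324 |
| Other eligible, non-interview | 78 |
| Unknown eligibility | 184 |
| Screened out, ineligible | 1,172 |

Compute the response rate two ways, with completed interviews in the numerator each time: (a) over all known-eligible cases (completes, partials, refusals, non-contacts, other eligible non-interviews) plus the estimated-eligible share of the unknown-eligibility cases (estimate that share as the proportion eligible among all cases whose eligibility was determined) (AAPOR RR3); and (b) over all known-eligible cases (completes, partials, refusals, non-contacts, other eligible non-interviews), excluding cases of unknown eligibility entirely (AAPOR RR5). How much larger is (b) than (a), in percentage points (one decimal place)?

2.3

Numerator = 1736
Eligible (known) = 1736 + 189 + 789 + 324 + 78 = 3116
e = 3116 / (3116 + 1172) = 3116 / 4288 = 0.7267
Estimated eligible among unknowns = 0.7267 × 184 = 133.71
Denominator = 3116 + 133.71 = 3249.71
RR3 = 1736 / 3249.71 = 0.5342
Denominator = 1736 + 189 + 789 + 324 + 78 = 3116
RR5 = 1736 / 3116 = 0.5571
Difference = 55.71 − 53.42 = 2.29 percentage points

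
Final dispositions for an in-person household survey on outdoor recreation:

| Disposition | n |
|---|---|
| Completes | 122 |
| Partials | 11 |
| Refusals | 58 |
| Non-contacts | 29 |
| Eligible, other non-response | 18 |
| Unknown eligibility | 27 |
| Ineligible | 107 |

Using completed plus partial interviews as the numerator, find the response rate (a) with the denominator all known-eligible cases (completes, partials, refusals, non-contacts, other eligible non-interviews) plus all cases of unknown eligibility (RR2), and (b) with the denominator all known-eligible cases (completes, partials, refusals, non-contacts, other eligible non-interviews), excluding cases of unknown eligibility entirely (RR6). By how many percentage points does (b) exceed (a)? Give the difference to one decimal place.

Top → 122 + 11 = 133
Denom → 122 + 11 + 58 + 29 + 18 + 27 = 265
RR2 = 133 / 265 = 0.5019
Denom → 122 + 11 + 58 + 29 + 18 = 238
RR6 = 133 / 238 = 0.5588
Difference = 55.88 − 50.19 = 5.69 percentage points

5.7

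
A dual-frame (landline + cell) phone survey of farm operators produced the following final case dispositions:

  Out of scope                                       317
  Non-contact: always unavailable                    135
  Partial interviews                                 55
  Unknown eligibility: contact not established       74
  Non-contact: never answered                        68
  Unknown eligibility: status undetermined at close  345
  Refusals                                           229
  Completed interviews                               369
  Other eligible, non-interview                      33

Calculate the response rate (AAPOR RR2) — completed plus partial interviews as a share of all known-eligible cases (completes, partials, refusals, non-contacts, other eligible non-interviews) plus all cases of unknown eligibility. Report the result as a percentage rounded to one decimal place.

Non-contacts = 68 + 135 = 203
Unknown eligibility = 74 + 345 = 419
Num: 369 + 55 = 424
Denominator: 369 + 55 + 229 + 203 + 33 + 419 = 1308
RR2 = 424 / 1308 = 0.3242

32.4%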